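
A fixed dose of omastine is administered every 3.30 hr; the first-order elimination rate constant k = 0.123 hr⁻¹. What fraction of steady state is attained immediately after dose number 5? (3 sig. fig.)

f_n = 1 − e^(−nkτ) = 1 − e^(−5 × 0.1230 × 3.30) = 1 − e^(−2.030) = 1 − 0.1314 ≈ 0.869

0.869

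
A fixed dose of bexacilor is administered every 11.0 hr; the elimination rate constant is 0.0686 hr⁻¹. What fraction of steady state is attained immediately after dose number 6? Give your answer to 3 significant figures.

0.989

f_n = 1 − e^(−nkτ) = 1 − e^(−6 × 0.06860 × 11.0) = 1 − e^(−4.528) = 1 − 0.01081 ≈ 0.989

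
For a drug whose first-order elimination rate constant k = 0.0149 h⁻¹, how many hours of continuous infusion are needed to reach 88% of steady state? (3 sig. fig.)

142 hours

f = 1 − e^(−kt)  ⇒  t = −ln(1 − f) / k
t = −ln(1 − 0.88) / 0.01490 = 2.120 / 0.01490 ≈ 142 hours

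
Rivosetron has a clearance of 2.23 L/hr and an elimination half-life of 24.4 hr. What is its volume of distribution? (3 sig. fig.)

k = ln 2 / t½ = ln 2 / 24.4 = 0.02841 hr⁻¹
V = CL / k = 2.23 / 0.02841 ≈ 78.5 L

78.5 L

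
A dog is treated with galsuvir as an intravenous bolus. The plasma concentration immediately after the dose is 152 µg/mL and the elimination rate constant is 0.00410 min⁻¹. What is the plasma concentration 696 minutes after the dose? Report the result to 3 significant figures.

8.76 µg/mL

C(t) = C₀ e^(−kt) = 152 × e^(−0.004100 × 696) = 152 × e^(−2.854) = 152 × 0.05764 ≈ 8.76 µg/mL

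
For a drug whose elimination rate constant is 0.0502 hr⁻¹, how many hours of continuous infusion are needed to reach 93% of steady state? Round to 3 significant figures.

f = 1 − e^(−kt)  ⇒  t = −ln(1 − f) / k
t = −ln(1 − 0.93) / 0.05020 = 2.659 / 0.05020 ≈ 53.0 hours

53.0 hours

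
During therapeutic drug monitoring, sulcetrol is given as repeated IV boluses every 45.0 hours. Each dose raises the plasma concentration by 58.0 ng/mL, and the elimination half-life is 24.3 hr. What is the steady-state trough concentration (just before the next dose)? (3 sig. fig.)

22.2 ng/mL

k = ln 2 / 24.3 = 0.02852 hr⁻¹
Fraction remaining after one interval: e^(−kτ) = e^(−0.02852 × 45.0) = 0.2770
R = 1 / (1 − 0.2770) = 1.383
Css,max = 58.0 × 1.383 = 80.23 ng/mL
Css,min = Css,max × e^(−kτ) = 80.23 × 0.2770 ≈ 22.2 ng/mL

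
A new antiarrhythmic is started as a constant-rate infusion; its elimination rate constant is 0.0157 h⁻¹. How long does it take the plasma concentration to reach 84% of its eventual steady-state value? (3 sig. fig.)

f = 1 − e^(−kt)  ⇒  t = −ln(1 − f) / k
t = −ln(1 − 0.84) / 0.01570 = 1.833 / 0.01570 ≈ 117 hours

117 hours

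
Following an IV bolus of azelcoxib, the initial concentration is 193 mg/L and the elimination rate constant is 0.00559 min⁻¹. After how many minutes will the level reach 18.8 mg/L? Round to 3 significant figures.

417 minutes

C(t) = C₀ e^(−kt)  ⇒  t = ln(C₀/C) / k
t = ln(193/18.8) / 0.005590 = 2.329 / 0.005590 ≈ 417 minutes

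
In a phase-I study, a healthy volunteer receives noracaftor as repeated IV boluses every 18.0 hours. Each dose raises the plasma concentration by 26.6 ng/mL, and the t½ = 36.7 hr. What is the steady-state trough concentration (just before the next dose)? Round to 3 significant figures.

65.7 ng/mL

k = ln 2 / 36.7 = 0.01889 hr⁻¹
Fraction remaining after one interval: e^(−kτ) = e^(−0.01889 × 18.0) = 0.7118
R = 1 / (1 − 0.7118) = 3.470
Css,max = 26.6 × 3.470 = 92.30 ng/mL
Css,min = Css,max × e^(−kτ) = 92.30 × 0.7118 ≈ 65.7 ng/mL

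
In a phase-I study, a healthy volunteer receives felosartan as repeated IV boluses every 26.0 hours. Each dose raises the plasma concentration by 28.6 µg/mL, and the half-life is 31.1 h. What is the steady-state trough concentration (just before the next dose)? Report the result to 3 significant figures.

k = ln 2 / 31.1 = 0.02229 h⁻¹
Fraction remaining after one interval: e^(−kτ) = e^(−0.02229 × 26.0) = 0.5602
R = 1 / (1 − 0.5602) = 2.274
Css,max = 28.6 × 2.274 = 65.03 µg/mL
Css,min = Css,max × e^(−kτ) = 65.03 × 0.5602 ≈ 36.4 µg/mL

36.4 µg/mL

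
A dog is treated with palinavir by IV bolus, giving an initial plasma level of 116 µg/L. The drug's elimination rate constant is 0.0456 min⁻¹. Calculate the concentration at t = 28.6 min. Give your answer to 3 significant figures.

C(t) = C₀ e^(−kt) = 116 × e^(−0.04560 × 28.6) = 116 × e^(−1.304) = 116 × 0.2714 ≈ 31.5 µg/L

31.5 µg/L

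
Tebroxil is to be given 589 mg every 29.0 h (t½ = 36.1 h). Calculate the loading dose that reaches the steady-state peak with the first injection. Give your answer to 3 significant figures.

1380 mg

k = ln 2 / 36.1 = 0.01920 h⁻¹
Accumulation ratio R = 1 / (1 − e^(−kτ)) = 1 / (1 − e^(−0.01920×29.0)) = 1 / (1 − 0.5730) = 2.342
Loading dose = maintenance dose × R = 589 × 2.342 ≈ 1380 mg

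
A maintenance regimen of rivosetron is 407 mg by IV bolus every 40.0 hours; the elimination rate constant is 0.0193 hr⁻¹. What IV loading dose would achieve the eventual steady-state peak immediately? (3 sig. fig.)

Accumulation ratio R = 1 / (1 − e^(−kτ)) = 1 / (1 − e^(−0.01930×40.0)) = 1 / (1 − 0.4621) = 1.859
Loading dose = maintenance dose × R = 407 × 1.859 ≈ 757 mg

757 mg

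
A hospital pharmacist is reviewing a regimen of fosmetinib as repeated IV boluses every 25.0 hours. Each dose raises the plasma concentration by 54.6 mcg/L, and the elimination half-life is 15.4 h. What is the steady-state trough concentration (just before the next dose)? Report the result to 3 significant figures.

k = ln 2 / 15.4 = 0.04501 h⁻¹
Fraction remaining after one interval: e^(−kτ) = e^(−0.04501 × 25.0) = 0.3246
R = 1 / (1 − 0.3246) = 1.481
Css,max = 54.6 × 1.481 = 80.84 mcg/L
Css,min = Css,max × e^(−kτ) = 80.84 × 0.3246 ≈ 26.2 mcg/L

26.2 mcg/L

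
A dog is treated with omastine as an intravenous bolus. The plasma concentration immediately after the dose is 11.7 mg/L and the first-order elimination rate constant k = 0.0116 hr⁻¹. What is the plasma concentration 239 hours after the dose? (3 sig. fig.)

C(t) = C₀ e^(−kt) = 11.7 × e^(−0.01160 × 239) = 11.7 × e^(−2.772) = 11.7 × 0.06251 ≈ 0.731 mg/L

0.731 mg/L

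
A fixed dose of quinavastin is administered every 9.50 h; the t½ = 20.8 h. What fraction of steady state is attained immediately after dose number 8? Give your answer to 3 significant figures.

0.921

k = ln 2 / 20.8 = 0.03332 h⁻¹
f_n = 1 − e^(−nkτ) = 1 − e^(−8 × 0.03332 × 9.50) = 1 − e^(−2.533) = 1 − 0.07945 ≈ 0.921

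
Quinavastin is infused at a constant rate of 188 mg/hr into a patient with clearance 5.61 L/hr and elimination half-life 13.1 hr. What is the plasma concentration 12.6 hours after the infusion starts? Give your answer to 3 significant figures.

Css = rate / CL = 188 / 5.61 = 33.51 mg/L
k = ln 2 / 13.1 = 0.05291 hr⁻¹
C(t) = Css (1 − e^(−kt)) = 33.51 × (1 − e^(−0.6667)) = 33.51 × 0.4866 ≈ 16.3 mg/L

16.3 mg/L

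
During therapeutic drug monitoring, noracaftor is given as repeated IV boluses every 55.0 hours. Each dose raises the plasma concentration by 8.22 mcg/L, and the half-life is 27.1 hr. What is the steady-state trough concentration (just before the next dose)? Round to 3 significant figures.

2.67 mcg/L

k = ln 2 / 27.1 = 0.02558 hr⁻¹
Fraction remaining after one interval: e^(−kτ) = e^(−0.02558 × 55.0) = 0.2449
R = 1 / (1 − 0.2449) = 1.324
Css,max = 8.22 × 1.324 = 10.89 mcg/L
Css,min = Css,max × e^(−kτ) = 10.89 × 0.2449 ≈ 2.67 mcg/L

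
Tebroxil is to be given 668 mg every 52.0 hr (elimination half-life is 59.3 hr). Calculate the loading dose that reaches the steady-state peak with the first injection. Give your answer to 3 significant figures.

k = ln 2 / 59.3 = 0.01169 hr⁻¹
Accumulation ratio R = 1 / (1 − e^(−kτ)) = 1 / (1 − e^(−0.01169×52.0)) = 1 / (1 − 0.5445) = 2.196
Loading dose = maintenance dose × R = 668 × 2.196 ≈ 1470 mg

1470 mg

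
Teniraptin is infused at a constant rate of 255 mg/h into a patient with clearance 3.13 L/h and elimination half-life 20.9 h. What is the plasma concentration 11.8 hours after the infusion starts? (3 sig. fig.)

26.4 mg/L

Css = rate / CL = 255 / 3.13 = 81.47 mg/L
k = ln 2 / 20.9 = 0.03316 h⁻¹
C(t) = Css (1 − e^(−kt)) = 81.47 × (1 − e^(−0.3913)) = 81.47 × 0.3239 ≈ 26.4 mg/L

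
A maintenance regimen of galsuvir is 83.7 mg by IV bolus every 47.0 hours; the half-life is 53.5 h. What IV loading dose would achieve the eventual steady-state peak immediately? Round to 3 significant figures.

k = ln 2 / 53.5 = 0.01296 h⁻¹
Accumulation ratio R = 1 / (1 − e^(−kτ)) = 1 / (1 − e^(−0.01296×47.0)) = 1 / (1 − 0.5439) = 2.193
Loading dose = maintenance dose × R = 83.7 × 2.193 ≈ 184 mg

184 mg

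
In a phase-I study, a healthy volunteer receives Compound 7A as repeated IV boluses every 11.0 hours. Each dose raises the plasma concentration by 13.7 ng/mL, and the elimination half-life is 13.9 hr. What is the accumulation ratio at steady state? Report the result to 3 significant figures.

k = ln 2 / 13.9 = 0.04987 hr⁻¹
Fraction remaining after one interval: e^(−kτ) = e^(−0.04987 × 11.0) = 0.5778
R = 1 / (1 − 0.5778) = 1 / 0.4222 ≈ 2.37

2.37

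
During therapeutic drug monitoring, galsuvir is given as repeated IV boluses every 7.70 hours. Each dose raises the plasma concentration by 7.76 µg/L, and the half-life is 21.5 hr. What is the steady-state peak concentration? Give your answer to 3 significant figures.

k = ln 2 / 21.5 = 0.03224 hr⁻¹
Fraction remaining after one interval: e^(−kτ) = e^(−0.03224 × 7.70) = 0.7802
R = 1 / (1 − 0.7802) = 4.549
Css,max = 7.76 × 4.549 ≈ 35.3 µg/L

35.3 µg/L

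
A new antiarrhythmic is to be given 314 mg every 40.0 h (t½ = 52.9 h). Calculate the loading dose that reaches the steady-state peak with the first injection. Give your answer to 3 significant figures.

770 mg

k = ln 2 / 52.9 = 0.01310 h⁻¹
Accumulation ratio R = 1 / (1 − e^(−kτ)) = 1 / (1 − e^(−0.01310×40.0)) = 1 / (1 − 0.5921) = 2.451
Loading dose = maintenance dose × R = 314 × 2.451 ≈ 770 mg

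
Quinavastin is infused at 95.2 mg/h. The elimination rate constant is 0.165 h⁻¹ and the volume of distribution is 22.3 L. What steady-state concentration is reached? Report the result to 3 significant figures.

25.9 µg/mL

CL = k · V = 0.165 × 22.3 = 3.680 L/h
Css = rate / CL = 95.2 / 3.680 ≈ 25.9 µg/mL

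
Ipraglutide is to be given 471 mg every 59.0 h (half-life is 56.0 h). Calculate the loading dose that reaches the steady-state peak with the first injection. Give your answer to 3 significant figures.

k = ln 2 / 56.0 = 0.01238 h⁻¹
Accumulation ratio R = 1 / (1 − e^(−kτ)) = 1 / (1 − e^(−0.01238×59.0)) = 1 / (1 − 0.4818) = 1.930
Loading dose = maintenance dose × R = 471 × 1.930 ≈ 909 mg

909 mg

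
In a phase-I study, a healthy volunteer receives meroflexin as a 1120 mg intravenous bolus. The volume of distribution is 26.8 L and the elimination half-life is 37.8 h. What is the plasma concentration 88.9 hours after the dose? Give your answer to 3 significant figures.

C₀ = dose / V = 1120 / 26.8 = 41.79 µg/mL
k = ln 2 / 37.8 = 0.01834 h⁻¹
C(t) = C₀ e^(−kt) = 41.79 × e^(−0.01834 × 88.9) = 41.79 × e^(−1.630) = 41.79 × 0.1959 ≈ 8.19 µg/mL

8.19 µg/mL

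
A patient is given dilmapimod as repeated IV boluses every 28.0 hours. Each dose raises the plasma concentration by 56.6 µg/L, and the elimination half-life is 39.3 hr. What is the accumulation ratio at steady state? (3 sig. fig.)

2.57

k = ln 2 / 39.3 = 0.01764 hr⁻¹
Fraction remaining after one interval: e^(−kτ) = e^(−0.01764 × 28.0) = 0.6103
R = 1 / (1 − 0.6103) = 1 / 0.3897 ≈ 2.57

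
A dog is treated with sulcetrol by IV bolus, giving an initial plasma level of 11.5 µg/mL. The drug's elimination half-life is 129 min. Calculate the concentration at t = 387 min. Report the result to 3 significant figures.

k = ln 2 / 129 = 0.005373 min⁻¹
C(t) = C₀ e^(−kt) = 11.5 × e^(−0.005373 × 387) = 11.5 × e^(−2.079) = 11.5 × 0.1250 ≈ 1.44 µg/mL

1.44 µg/mL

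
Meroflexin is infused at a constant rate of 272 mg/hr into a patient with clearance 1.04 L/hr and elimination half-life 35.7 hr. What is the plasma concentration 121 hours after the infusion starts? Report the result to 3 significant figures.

237 µg/mL

Css = rate / CL = 272 / 1.04 = 261.5 µg/mL
k = ln 2 / 35.7 = 0.01942 hr⁻¹
C(t) = Css (1 − e^(−kt)) = 261.5 × (1 − e^(−2.349)) = 261.5 × 0.9046 ≈ 237 µg/mL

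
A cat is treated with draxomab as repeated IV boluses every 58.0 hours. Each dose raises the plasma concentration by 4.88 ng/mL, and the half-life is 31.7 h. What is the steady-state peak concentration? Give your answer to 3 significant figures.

k = ln 2 / 31.7 = 0.02187 h⁻¹
Fraction remaining after one interval: e^(−kτ) = e^(−0.02187 × 58.0) = 0.2813
R = 1 / (1 − 0.2813) = 1.391
Css,max = 4.88 × 1.391 ≈ 6.79 ng/mL

6.79 ng/mL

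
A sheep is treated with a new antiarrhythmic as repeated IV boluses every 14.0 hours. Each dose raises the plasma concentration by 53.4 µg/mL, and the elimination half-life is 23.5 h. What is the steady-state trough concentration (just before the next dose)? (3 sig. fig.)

104 µg/mL

k = ln 2 / 23.5 = 0.02950 h⁻¹
Fraction remaining after one interval: e^(−kτ) = e^(−0.02950 × 14.0) = 0.6617
R = 1 / (1 − 0.6617) = 2.956
Css,max = 53.4 × 2.956 = 157.8 µg/mL
Css,min = Css,max × e^(−kτ) = 157.8 × 0.6617 ≈ 104 µg/mL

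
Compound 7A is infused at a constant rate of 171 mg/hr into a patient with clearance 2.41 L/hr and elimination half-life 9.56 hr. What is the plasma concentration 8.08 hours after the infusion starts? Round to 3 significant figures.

31.5 mg/L

Css = rate / CL = 171 / 2.41 = 70.95 mg/L
k = ln 2 / 9.56 = 0.07250 hr⁻¹
C(t) = Css (1 − e^(−kt)) = 70.95 × (1 − e^(−0.5858)) = 70.95 × 0.4434 ≈ 31.5 mg/L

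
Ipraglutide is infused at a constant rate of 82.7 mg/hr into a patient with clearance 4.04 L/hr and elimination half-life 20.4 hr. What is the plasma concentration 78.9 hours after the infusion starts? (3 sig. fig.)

Css = rate / CL = 82.7 / 4.04 = 20.47 mg/L
k = ln 2 / 20.4 = 0.03398 hr⁻¹
C(t) = Css (1 − e^(−kt)) = 20.47 × (1 − e^(−2.681)) = 20.47 × 0.9315 ≈ 19.1 mg/L

19.1 mg/L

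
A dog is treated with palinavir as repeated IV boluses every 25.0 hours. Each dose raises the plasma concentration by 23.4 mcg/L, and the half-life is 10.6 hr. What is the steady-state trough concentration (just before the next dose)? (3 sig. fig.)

k = ln 2 / 10.6 = 0.06539 hr⁻¹
Fraction remaining after one interval: e^(−kτ) = e^(−0.06539 × 25.0) = 0.1950
R = 1 / (1 − 0.1950) = 1.242
Css,max = 23.4 × 1.242 = 29.07 mcg/L
Css,min = Css,max × e^(−kτ) = 29.07 × 0.1950 ≈ 5.67 mcg/L

5.67 mcg/L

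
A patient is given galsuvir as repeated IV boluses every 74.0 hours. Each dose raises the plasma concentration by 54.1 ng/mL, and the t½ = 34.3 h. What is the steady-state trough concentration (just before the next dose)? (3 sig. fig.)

15.6 ng/mL

k = ln 2 / 34.3 = 0.02021 h⁻¹
Fraction remaining after one interval: e^(−kτ) = e^(−0.02021 × 74.0) = 0.2242
R = 1 / (1 − 0.2242) = 1.289
Css,max = 54.1 × 1.289 = 69.73 ng/mL
Css,min = Css,max × e^(−kτ) = 69.73 × 0.2242 ≈ 15.6 ng/mL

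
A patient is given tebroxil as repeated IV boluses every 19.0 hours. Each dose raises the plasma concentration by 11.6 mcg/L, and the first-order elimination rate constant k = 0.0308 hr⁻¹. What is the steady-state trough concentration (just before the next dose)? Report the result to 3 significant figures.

Fraction remaining after one interval: e^(−kτ) = e^(−0.03080 × 19.0) = 0.5570
R = 1 / (1 − 0.5570) = 2.257
Css,max = 11.6 × 2.257 = 26.18 mcg/L
Css,min = Css,max × e^(−kτ) = 26.18 × 0.5570 ≈ 14.6 mcg/L

14.6 mcg/L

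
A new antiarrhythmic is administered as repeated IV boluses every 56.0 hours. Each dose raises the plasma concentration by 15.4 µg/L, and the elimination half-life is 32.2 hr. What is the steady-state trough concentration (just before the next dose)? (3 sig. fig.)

6.59 µg/L

k = ln 2 / 32.2 = 0.02153 hr⁻¹
Fraction remaining after one interval: e^(−kτ) = e^(−0.02153 × 56.0) = 0.2996
R = 1 / (1 − 0.2996) = 1.428
Css,max = 15.4 × 1.428 = 21.99 µg/L
Css,min = Css,max × e^(−kτ) = 21.99 × 0.2996 ≈ 6.59 µg/L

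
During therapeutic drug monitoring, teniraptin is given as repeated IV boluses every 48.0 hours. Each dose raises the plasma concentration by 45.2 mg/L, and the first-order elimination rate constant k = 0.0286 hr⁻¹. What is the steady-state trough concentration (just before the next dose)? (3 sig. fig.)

15.3 mg/L

Fraction remaining after one interval: e^(−kτ) = e^(−0.02860 × 48.0) = 0.2534
R = 1 / (1 − 0.2534) = 1.339
Css,max = 45.2 × 1.339 = 60.54 mg/L
Css,min = Css,max × e^(−kτ) = 60.54 × 0.2534 ≈ 15.3 mg/L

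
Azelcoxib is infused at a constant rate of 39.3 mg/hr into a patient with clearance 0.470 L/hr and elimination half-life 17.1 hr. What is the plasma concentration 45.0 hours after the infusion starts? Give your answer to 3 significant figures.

70.1 µg/mL

Css = rate / CL = 39.3 / 0.470 = 83.62 µg/mL
k = ln 2 / 17.1 = 0.04053 hr⁻¹
C(t) = Css (1 − e^(−kt)) = 83.62 × (1 − e^(−1.824)) = 83.62 × 0.8386 ≈ 70.1 µg/mL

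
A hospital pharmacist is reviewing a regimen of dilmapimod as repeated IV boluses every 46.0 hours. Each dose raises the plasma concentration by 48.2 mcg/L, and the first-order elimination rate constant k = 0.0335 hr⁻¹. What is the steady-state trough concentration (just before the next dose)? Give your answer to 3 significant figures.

Fraction remaining after one interval: e^(−kτ) = e^(−0.03350 × 46.0) = 0.2142
R = 1 / (1 − 0.2142) = 1.273
Css,max = 48.2 × 1.273 = 61.34 mcg/L
Css,min = Css,max × e^(−kτ) = 61.34 × 0.2142 ≈ 13.1 mcg/L

13.1 mcg/L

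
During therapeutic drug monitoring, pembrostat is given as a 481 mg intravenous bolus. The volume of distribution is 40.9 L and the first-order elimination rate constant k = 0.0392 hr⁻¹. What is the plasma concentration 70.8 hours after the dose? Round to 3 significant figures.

C₀ = dose / V = 481 / 40.9 = 11.76 µg/mL
C(t) = C₀ e^(−kt) = 11.76 × e^(−0.03920 × 70.8) = 11.76 × e^(−2.775) = 11.76 × 0.06233 ≈ 0.733 µg/mL

0.733 µg/mL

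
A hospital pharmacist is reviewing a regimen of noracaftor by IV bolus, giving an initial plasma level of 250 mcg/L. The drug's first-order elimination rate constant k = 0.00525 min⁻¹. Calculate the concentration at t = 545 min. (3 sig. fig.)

14.3 mcg/L

C(t) = C₀ e^(−kt) = 250 × e^(−0.005250 × 545) = 250 × e^(−2.861) = 250 × 0.05720 ≈ 14.3 mcg/L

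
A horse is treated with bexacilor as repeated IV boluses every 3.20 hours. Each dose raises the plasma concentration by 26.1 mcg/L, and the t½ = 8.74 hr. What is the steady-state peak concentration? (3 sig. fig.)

116 mcg/L

k = ln 2 / 8.74 = 0.07931 hr⁻¹
Fraction remaining after one interval: e^(−kτ) = e^(−0.07931 × 3.20) = 0.7759
R = 1 / (1 − 0.7759) = 4.461
Css,max = 26.1 × 4.461 ≈ 116 mcg/L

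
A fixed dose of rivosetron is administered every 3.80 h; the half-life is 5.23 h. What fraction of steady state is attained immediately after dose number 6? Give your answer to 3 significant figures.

0.951

k = ln 2 / 5.23 = 0.1325 h⁻¹
f_n = 1 − e^(−nkτ) = 1 − e^(−6 × 0.1325 × 3.80) = 1 − e^(−3.022) = 1 − 0.04872 ≈ 0.951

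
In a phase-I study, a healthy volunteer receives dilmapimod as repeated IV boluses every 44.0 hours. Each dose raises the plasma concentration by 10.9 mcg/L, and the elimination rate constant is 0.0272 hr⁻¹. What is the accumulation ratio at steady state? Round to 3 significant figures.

Fraction remaining after one interval: e^(−kτ) = e^(−0.02720 × 44.0) = 0.3022
R = 1 / (1 − 0.3022) = 1 / 0.6978 ≈ 1.43

1.43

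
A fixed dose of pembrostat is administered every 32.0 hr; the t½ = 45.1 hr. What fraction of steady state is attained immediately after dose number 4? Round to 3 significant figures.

k = ln 2 / 45.1 = 0.01537 hr⁻¹
f_n = 1 − e^(−nkτ) = 1 − e^(−4 × 0.01537 × 32.0) = 1 − e^(−1.967) = 1 − 0.1398 ≈ 0.860

0.860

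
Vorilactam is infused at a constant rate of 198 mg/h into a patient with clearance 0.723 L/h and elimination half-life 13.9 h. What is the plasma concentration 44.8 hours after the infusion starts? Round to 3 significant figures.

245 mg/L

Css = rate / CL = 198 / 0.723 = 273.9 mg/L
k = ln 2 / 13.9 = 0.04987 h⁻¹
C(t) = Css (1 − e^(−kt)) = 273.9 × (1 − e^(−2.234)) = 273.9 × 0.8929 ≈ 245 mg/L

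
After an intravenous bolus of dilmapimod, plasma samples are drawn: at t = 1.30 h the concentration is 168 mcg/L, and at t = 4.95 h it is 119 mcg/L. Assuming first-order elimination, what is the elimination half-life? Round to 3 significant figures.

k = ln(C₁/C₂) / (t₂ − t₁) = ln(168/119) / (4.95 − 1.30)
  = 0.3448 / 3.650 = 0.09448 h⁻¹
t½ = ln 2 / k = ln 2 / 0.09448 ≈ 7.34 hours

7.34 hours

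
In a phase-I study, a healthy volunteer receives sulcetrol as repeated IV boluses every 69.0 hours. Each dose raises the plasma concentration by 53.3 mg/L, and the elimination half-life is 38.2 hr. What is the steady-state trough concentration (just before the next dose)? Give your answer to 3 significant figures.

21.3 mg/L

k = ln 2 / 38.2 = 0.01815 hr⁻¹
Fraction remaining after one interval: e^(−kτ) = e^(−0.01815 × 69.0) = 0.2859
R = 1 / (1 − 0.2859) = 1.400
Css,max = 53.3 × 1.400 = 74.64 mg/L
Css,min = Css,max × e^(−kτ) = 74.64 × 0.2859 ≈ 21.3 mg/L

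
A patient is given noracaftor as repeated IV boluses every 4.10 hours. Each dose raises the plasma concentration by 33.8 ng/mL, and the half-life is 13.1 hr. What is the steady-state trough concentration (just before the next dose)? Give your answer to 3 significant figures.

140 ng/mL

k = ln 2 / 13.1 = 0.05291 hr⁻¹
Fraction remaining after one interval: e^(−kτ) = e^(−0.05291 × 4.10) = 0.8050
R = 1 / (1 − 0.8050) = 5.128
Css,max = 33.8 × 5.128 = 173.3 ng/mL
Css,min = Css,max × e^(−kτ) = 173.3 × 0.8050 ≈ 140 ng/mL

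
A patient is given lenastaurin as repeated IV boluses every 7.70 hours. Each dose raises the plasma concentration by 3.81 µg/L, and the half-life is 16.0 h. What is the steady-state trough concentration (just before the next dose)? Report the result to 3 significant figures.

9.62 µg/L

k = ln 2 / 16.0 = 0.04332 h⁻¹
Fraction remaining after one interval: e^(−kτ) = e^(−0.04332 × 7.70) = 0.7164
R = 1 / (1 − 0.7164) = 3.526
Css,max = 3.81 × 3.526 = 13.43 µg/L
Css,min = Css,max × e^(−kτ) = 13.43 × 0.7164 ≈ 9.62 µg/L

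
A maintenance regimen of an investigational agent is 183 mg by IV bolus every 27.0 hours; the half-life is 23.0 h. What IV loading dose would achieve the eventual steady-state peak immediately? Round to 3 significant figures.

329 mg

k = ln 2 / 23.0 = 0.03014 h⁻¹
Accumulation ratio R = 1 / (1 − e^(−kτ)) = 1 / (1 − e^(−0.03014×27.0)) = 1 / (1 − 0.4432) = 1.796
Loading dose = maintenance dose × R = 183 × 1.796 ≈ 329 mg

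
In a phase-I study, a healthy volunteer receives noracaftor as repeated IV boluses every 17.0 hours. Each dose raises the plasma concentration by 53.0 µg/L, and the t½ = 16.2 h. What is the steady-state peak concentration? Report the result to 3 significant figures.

k = ln 2 / 16.2 = 0.04279 h⁻¹
Fraction remaining after one interval: e^(−kτ) = e^(−0.04279 × 17.0) = 0.4832
R = 1 / (1 − 0.4832) = 1.935
Css,max = 53.0 × 1.935 ≈ 103 µg/L

103 µg/L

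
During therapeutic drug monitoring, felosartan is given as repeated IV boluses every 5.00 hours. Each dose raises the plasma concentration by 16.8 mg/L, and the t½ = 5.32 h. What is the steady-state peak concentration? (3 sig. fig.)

35.1 mg/L

k = ln 2 / 5.32 = 0.1303 h⁻¹
Fraction remaining after one interval: e^(−kτ) = e^(−0.1303 × 5.00) = 0.5213
R = 1 / (1 − 0.5213) = 2.089
Css,max = 16.8 × 2.089 ≈ 35.1 mg/L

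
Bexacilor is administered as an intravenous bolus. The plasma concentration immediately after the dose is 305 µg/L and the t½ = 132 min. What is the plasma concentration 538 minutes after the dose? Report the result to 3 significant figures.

18.1 µg/L

k = ln 2 / 132 = 0.005251 min⁻¹
538 min is 4.076 half-lives, so C = 305 × (1/2)^4.076 = 305 × 0.05930 ≈ 18.1 µg/L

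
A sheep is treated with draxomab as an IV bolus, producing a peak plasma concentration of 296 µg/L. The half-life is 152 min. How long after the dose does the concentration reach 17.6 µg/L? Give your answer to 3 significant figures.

619 minutes

k = ln 2 / 152 = 0.004560 min⁻¹
C(t) = C₀ e^(−kt)  ⇒  t = ln(C₀/C) / k
t = ln(296/17.6) / 0.004560 = 2.822 / 0.004560 ≈ 619 minutes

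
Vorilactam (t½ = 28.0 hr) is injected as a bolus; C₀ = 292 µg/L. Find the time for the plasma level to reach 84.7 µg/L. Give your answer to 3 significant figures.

50.0 hours

k = ln 2 / 28.0 = 0.02476 hr⁻¹
C(t) = C₀ e^(−kt)  ⇒  t = ln(C₀/C) / k
t = ln(292/84.7) / 0.02476 = 1.238 / 0.02476 ≈ 50.0 hours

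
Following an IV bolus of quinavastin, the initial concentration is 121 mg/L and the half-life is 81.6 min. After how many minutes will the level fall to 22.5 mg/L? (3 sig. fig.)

198 minutes

k = ln 2 / 81.6 = 0.008494 min⁻¹
C(t) = C₀ e^(−kt)  ⇒  t = ln(C₀/C) / k
t = ln(121/22.5) / 0.008494 = 1.682 / 0.008494 ≈ 198 minutes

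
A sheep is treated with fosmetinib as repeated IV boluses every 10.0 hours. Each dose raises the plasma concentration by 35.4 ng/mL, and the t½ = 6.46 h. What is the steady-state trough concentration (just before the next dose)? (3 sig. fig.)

k = ln 2 / 6.46 = 0.1073 h⁻¹
Fraction remaining after one interval: e^(−kτ) = e^(−0.1073 × 10.0) = 0.3420
R = 1 / (1 − 0.3420) = 1.520
Css,max = 35.4 × 1.520 = 53.80 ng/mL
Css,min = Css,max × e^(−kτ) = 53.80 × 0.3420 ≈ 18.4 ng/mL

18.4 ng/mL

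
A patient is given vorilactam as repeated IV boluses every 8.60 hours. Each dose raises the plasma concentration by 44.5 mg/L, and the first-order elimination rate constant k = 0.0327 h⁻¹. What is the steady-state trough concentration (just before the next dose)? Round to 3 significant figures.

Fraction remaining after one interval: e^(−kτ) = e^(−0.03270 × 8.60) = 0.7549
R = 1 / (1 − 0.7549) = 4.079
Css,max = 44.5 × 4.079 = 181.5 mg/L
Css,min = Css,max × e^(−kτ) = 181.5 × 0.7549 ≈ 137 mg/L

137 mg/L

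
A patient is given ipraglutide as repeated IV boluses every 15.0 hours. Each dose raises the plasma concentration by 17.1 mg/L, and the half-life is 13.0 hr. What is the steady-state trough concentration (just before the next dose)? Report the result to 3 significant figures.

k = ln 2 / 13.0 = 0.05332 hr⁻¹
Fraction remaining after one interval: e^(−kτ) = e^(−0.05332 × 15.0) = 0.4494
R = 1 / (1 − 0.4494) = 1.816
Css,max = 17.1 × 1.816 = 31.06 mg/L
Css,min = Css,max × e^(−kτ) = 31.06 × 0.4494 ≈ 14.0 mg/L

14.0 mg/L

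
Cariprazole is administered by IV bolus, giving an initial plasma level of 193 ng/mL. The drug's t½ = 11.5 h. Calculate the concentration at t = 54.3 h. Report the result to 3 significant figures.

k = ln 2 / 11.5 = 0.06027 h⁻¹
54.3 h is 4.722 half-lives, so C = 193 × (1/2)^4.722 = 193 × 0.03790 ≈ 7.31 ng/mL

7.31 ng/mL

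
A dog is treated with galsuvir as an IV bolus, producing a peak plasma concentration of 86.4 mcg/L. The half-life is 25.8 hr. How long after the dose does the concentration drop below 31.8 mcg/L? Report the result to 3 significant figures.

k = ln 2 / 25.8 = 0.02687 hr⁻¹
C(t) = C₀ e^(−kt)  ⇒  t = ln(C₀/C) / k
t = ln(86.4/31.8) / 0.02687 = 0.9995 / 0.02687 ≈ 37.2 hours

37.2 hours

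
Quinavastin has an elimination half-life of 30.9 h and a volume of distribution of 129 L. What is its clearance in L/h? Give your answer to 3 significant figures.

2.89 L/h

k = ln 2 / t½ = ln 2 / 30.9 = 0.02243 h⁻¹
CL = k · V = 0.02243 × 129 ≈ 2.89 L/h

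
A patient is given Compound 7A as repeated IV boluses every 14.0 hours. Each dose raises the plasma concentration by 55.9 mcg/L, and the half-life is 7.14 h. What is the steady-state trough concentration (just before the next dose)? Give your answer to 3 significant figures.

k = ln 2 / 7.14 = 0.09708 h⁻¹
Fraction remaining after one interval: e^(−kτ) = e^(−0.09708 × 14.0) = 0.2569
R = 1 / (1 − 0.2569) = 1.346
Css,max = 55.9 × 1.346 = 75.22 mcg/L
Css,min = Css,max × e^(−kτ) = 75.22 × 0.2569 ≈ 19.3 mcg/L

19.3 mcg/L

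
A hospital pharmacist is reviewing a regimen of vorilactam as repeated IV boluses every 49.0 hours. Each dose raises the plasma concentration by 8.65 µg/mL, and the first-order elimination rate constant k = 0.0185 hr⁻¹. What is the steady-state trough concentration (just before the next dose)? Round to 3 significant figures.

5.86 µg/mL

Fraction remaining after one interval: e^(−kτ) = e^(−0.01850 × 49.0) = 0.4039
R = 1 / (1 − 0.4039) = 1.678
Css,max = 8.65 × 1.678 = 14.51 µg/mL
Css,min = Css,max × e^(−kτ) = 14.51 × 0.4039 ≈ 5.86 µg/mL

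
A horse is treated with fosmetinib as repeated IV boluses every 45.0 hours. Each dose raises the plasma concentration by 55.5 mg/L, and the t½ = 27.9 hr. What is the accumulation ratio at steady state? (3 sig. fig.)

k = ln 2 / 27.9 = 0.02484 hr⁻¹
Fraction remaining after one interval: e^(−kτ) = e^(−0.02484 × 45.0) = 0.3269
R = 1 / (1 − 0.3269) = 1 / 0.6731 ≈ 1.49

1.49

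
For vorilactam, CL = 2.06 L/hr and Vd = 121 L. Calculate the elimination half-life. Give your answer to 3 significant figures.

k = CL / V = 2.06 / 121 = 0.01702 hr⁻¹
t½ = ln 2 / k = ln 2 / 0.01702 ≈ 40.7 hours

40.7 hours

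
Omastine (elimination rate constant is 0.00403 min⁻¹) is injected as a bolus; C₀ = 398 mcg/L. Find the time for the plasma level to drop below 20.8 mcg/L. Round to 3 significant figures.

C(t) = C₀ e^(−kt)  ⇒  t = ln(C₀/C) / k
t = ln(398/20.8) / 0.004030 = 2.951 / 0.004030 ≈ 732 minutes

732 minutes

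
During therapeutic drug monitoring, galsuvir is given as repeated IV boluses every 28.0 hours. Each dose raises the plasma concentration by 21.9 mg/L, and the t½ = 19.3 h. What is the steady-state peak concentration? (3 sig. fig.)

k = ln 2 / 19.3 = 0.03591 h⁻¹
Fraction remaining after one interval: e^(−kτ) = e^(−0.03591 × 28.0) = 0.3658
R = 1 / (1 − 0.3658) = 1.577
Css,max = 21.9 × 1.577 ≈ 34.5 mg/L

34.5 mg/L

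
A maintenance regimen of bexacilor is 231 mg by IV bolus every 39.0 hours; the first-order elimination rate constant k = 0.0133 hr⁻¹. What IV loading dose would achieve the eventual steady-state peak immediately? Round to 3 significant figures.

571 mg

Accumulation ratio R = 1 / (1 − e^(−kτ)) = 1 / (1 − e^(−0.01330×39.0)) = 1 / (1 − 0.5953) = 2.471
Loading dose = maintenance dose × R = 231 × 2.471 ≈ 571 mg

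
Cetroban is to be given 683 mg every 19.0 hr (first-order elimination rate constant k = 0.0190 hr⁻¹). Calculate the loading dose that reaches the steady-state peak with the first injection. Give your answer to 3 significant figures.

2250 mg

Accumulation ratio R = 1 / (1 − e^(−kτ)) = 1 / (1 − e^(−0.01900×19.0)) = 1 / (1 − 0.6970) = 3.300
Loading dose = maintenance dose × R = 683 × 3.300 ≈ 2250 mg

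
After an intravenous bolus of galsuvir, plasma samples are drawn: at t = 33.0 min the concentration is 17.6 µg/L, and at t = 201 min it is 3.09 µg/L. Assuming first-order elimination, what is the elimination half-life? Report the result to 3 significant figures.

k = ln(C₁/C₂) / (t₂ − t₁) = ln(17.6/3.09) / (201 − 33.0)
  = 1.740 / 168.0 = 0.01036 min⁻¹
t½ = ln 2 / k = ln 2 / 0.01036 ≈ 66.9 minutes

66.9 minutes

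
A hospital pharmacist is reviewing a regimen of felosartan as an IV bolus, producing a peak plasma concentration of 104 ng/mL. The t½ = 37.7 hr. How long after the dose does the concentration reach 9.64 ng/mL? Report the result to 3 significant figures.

k = ln 2 / 37.7 = 0.01839 hr⁻¹
C(t) = C₀ e^(−kt)  ⇒  t = ln(C₀/C) / k
t = ln(104/9.64) / 0.01839 = 2.378 / 0.01839 ≈ 129 hours

129 hours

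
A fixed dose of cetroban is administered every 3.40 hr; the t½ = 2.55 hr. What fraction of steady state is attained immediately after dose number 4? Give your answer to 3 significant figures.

0.975

k = ln 2 / 2.55 = 0.2718 hr⁻¹
f_n = 1 − e^(−nkτ) = 1 − e^(−4 × 0.2718 × 3.40) = 1 − e^(−3.697) = 1 − 0.02480 ≈ 0.975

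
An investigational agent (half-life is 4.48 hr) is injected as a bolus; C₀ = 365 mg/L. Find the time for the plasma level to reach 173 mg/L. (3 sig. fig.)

k = ln 2 / 4.48 = 0.1547 hr⁻¹
C(t) = C₀ e^(−kt)  ⇒  t = ln(C₀/C) / k
t = ln(365/173) / 0.1547 = 0.7466 / 0.1547 ≈ 4.83 hours

4.83 hours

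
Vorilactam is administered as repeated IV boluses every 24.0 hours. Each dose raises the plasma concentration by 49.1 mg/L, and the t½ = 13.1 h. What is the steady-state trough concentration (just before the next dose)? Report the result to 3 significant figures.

k = ln 2 / 13.1 = 0.05291 h⁻¹
Fraction remaining after one interval: e^(−kτ) = e^(−0.05291 × 24.0) = 0.2809
R = 1 / (1 − 0.2809) = 1.391
Css,max = 49.1 × 1.391 = 68.28 mg/L
Css,min = Css,max × e^(−kτ) = 68.28 × 0.2809 ≈ 19.2 mg/L

19.2 mg/L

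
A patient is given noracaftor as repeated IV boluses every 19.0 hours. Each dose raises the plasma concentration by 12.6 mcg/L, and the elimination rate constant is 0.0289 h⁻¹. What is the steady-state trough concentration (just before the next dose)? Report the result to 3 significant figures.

Fraction remaining after one interval: e^(−kτ) = e^(−0.02890 × 19.0) = 0.5775
R = 1 / (1 − 0.5775) = 2.367
Css,max = 12.6 × 2.367 = 29.82 mcg/L
Css,min = Css,max × e^(−kτ) = 29.82 × 0.5775 ≈ 17.2 mcg/L

17.2 mcg/L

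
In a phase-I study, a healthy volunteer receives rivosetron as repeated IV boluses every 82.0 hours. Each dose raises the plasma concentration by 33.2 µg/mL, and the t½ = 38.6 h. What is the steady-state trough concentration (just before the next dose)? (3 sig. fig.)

k = ln 2 / 38.6 = 0.01796 h⁻¹
Fraction remaining after one interval: e^(−kτ) = e^(−0.01796 × 82.0) = 0.2294
R = 1 / (1 − 0.2294) = 1.298
Css,max = 33.2 × 1.298 = 43.08 µg/mL
Css,min = Css,max × e^(−kτ) = 43.08 × 0.2294 ≈ 9.88 µg/mL

9.88 µg/mL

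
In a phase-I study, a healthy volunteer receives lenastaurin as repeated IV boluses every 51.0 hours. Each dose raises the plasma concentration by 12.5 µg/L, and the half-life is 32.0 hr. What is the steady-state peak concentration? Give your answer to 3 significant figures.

k = ln 2 / 32.0 = 0.02166 hr⁻¹
Fraction remaining after one interval: e^(−kτ) = e^(−0.02166 × 51.0) = 0.3313
R = 1 / (1 − 0.3313) = 1.495
Css,max = 12.5 × 1.495 ≈ 18.7 µg/L

18.7 µg/L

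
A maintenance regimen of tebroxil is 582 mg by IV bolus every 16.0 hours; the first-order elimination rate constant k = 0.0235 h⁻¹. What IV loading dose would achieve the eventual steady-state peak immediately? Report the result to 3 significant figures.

1860 mg

Accumulation ratio R = 1 / (1 − e^(−kτ)) = 1 / (1 − e^(−0.02350×16.0)) = 1 / (1 − 0.6866) = 3.191
Loading dose = maintenance dose × R = 582 × 3.191 ≈ 1860 mg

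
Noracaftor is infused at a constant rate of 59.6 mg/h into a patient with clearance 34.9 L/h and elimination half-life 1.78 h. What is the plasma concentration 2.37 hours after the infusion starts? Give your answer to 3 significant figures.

1.03 µg/mL

Css = rate / CL = 59.6 / 34.9 = 1.708 µg/mL
k = ln 2 / 1.78 = 0.3894 h⁻¹
C(t) = Css (1 − e^(−kt)) = 1.708 × (1 − e^(−0.9229)) = 1.708 × 0.6026 ≈ 1.03 µg/mL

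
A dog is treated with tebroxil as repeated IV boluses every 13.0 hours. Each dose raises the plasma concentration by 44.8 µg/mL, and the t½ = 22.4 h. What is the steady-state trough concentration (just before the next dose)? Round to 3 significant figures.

90.5 µg/mL

k = ln 2 / 22.4 = 0.03094 h⁻¹
Fraction remaining after one interval: e^(−kτ) = e^(−0.03094 × 13.0) = 0.6688
R = 1 / (1 − 0.6688) = 3.019
Css,max = 44.8 × 3.019 = 135.3 µg/mL
Css,min = Css,max × e^(−kτ) = 135.3 × 0.6688 ≈ 90.5 µg/mL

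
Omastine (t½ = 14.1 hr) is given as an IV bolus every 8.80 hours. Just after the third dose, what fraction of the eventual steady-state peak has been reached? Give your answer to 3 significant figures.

0.727

k = ln 2 / 14.1 = 0.04916 hr⁻¹
f_n = 1 − e^(−nkτ) = 1 − e^(−3 × 0.04916 × 8.80) = 1 − e^(−1.298) = 1 − 0.2731 ≈ 0.727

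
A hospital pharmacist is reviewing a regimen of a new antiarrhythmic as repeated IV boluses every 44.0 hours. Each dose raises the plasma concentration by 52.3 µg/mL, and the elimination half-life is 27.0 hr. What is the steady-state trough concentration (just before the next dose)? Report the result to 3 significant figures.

25.0 µg/mL

k = ln 2 / 27.0 = 0.02567 hr⁻¹
Fraction remaining after one interval: e^(−kτ) = e^(−0.02567 × 44.0) = 0.3232
R = 1 / (1 − 0.3232) = 1.477
Css,max = 52.3 × 1.477 = 77.27 µg/mL
Css,min = Css,max × e^(−kτ) = 77.27 × 0.3232 ≈ 25.0 µg/mL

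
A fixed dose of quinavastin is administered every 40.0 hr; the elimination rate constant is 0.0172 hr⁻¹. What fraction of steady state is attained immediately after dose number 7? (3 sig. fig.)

f_n = 1 − e^(−nkτ) = 1 − e^(−7 × 0.01720 × 40.0) = 1 − e^(−4.816) = 1 − 0.008099 ≈ 0.992

0.992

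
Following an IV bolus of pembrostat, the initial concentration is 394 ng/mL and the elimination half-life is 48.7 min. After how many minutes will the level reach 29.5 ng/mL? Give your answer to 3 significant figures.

k = ln 2 / 48.7 = 0.01423 min⁻¹
C(t) = C₀ e^(−kt)  ⇒  t = ln(C₀/C) / k
t = ln(394/29.5) / 0.01423 = 2.592 / 0.01423 ≈ 182 minutes

182 minutes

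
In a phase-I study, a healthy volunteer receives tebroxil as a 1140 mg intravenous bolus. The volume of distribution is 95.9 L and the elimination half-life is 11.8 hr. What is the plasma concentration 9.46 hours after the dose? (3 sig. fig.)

C₀ = dose / V = 1140 / 95.9 = 11.89 µg/mL
k = ln 2 / 11.8 = 0.05874 hr⁻¹
C(t) = C₀ e^(−kt) = 11.89 × e^(−0.05874 × 9.46) = 11.89 × e^(−0.5557) = 11.89 × 0.5737 ≈ 6.82 µg/mL

6.82 µg/mL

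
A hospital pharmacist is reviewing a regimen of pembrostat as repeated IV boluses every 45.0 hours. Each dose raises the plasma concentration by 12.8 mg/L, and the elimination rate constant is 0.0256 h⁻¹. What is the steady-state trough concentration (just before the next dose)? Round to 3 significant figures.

5.91 mg/L

Fraction remaining after one interval: e^(−kτ) = e^(−0.02560 × 45.0) = 0.3160
R = 1 / (1 − 0.3160) = 1.462
Css,max = 12.8 × 1.462 = 18.71 mg/L
Css,min = Css,max × e^(−kτ) = 18.71 × 0.3160 ≈ 5.91 mg/L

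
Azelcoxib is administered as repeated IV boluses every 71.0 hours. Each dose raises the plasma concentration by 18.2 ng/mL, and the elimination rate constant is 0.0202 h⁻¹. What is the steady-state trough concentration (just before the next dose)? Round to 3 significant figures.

Fraction remaining after one interval: e^(−kτ) = e^(−0.02020 × 71.0) = 0.2383
R = 1 / (1 − 0.2383) = 1.313
Css,max = 18.2 × 1.313 = 23.89 ng/mL
Css,min = Css,max × e^(−kτ) = 23.89 × 0.2383 ≈ 5.69 ng/mL

5.69 ng/mL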